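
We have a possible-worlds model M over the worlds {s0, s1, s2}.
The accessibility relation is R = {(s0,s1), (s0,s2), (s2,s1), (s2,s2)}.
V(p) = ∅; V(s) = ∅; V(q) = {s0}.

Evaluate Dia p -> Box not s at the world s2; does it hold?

At s2: Dia p is false, Box not s is true, so Dia p -> Box not s is true.
  At s2: Dia p requires p at some successor in {s1, s2}.
    At s1: p is false.
    At s2: p is false.
  So Dia p is false at s2.
  At s2: Box not s requires not s at every successor {s1, s2}.
    At s1: not s is true.
    At s2: not s is true.
  So Box not s is true at s2.

Yes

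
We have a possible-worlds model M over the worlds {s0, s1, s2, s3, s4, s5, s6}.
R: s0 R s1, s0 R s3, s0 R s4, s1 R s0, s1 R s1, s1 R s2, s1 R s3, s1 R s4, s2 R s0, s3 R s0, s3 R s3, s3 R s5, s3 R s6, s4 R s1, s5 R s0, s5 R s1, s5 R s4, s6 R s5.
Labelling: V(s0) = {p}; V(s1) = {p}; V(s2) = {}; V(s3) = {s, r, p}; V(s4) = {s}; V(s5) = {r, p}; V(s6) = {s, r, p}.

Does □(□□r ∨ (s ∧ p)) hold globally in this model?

No

Recall that □ψ holds at a world iff ψ holds at every accessible world, and ◇ψ holds iff ψ holds at some accessible world.
Let φ = □(□□r ∨ (s ∧ p)). Evaluate φ at each world:
  s0 (successors {s1, s3, s4}): φ is false.
  s1 (successors {s0, s1, s2, s3, s4}): φ is false.
  s2 (successors {s0}): φ is false.
  s3 (successors {s0, s3, s5, s6}): φ is false.
  s4 (successors {s1}): φ is false.
  s5 (successors {s0, s1, s4}): φ is false.
  s6 (successors {s5}): φ is false.
Detail at s0 (counterexample):
  At s0: □(□□r ∨ (s ∧ p)) requires □□r ∨ (s ∧ p) at every successor {s1, s3, s4}.
    □□r ∨ (s ∧ p) fails at s1, so □(□□r ∨ (s ∧ p)) is false at s0.
      At s1: □□r is false, s ∧ p is false, so □□r ∨ (s ∧ p) is false.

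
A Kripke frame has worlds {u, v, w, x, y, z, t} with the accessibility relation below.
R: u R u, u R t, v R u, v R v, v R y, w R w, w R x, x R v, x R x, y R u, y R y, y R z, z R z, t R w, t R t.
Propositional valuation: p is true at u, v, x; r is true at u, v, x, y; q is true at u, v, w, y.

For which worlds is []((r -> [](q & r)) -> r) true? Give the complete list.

Let φ = []((r -> [](q & r)) -> r). Evaluate φ at each world:
  u (successors {u, t}): φ is false.
  v (successors {u, v, y}): φ is true.
  w (successors {w, x}): φ is false.
  x (successors {v, x}): φ is true.
  y (successors {u, y, z}): φ is false.
  z (successors {z}): φ is false.
  t (successors {w, t}): φ is false.
For instance, at y:
  At y: []((r -> [](q & r)) -> r) requires (r -> [](q & r)) -> r at every successor {u, y, z}.
    (r -> [](q & r)) -> r fails at z, so []((r -> [](q & r)) -> r) is false at y.
      At z: r -> [](q & r) is true, r is false, so (r -> [](q & r)) -> r is false.
Satisfying worlds: {v, x}

v, x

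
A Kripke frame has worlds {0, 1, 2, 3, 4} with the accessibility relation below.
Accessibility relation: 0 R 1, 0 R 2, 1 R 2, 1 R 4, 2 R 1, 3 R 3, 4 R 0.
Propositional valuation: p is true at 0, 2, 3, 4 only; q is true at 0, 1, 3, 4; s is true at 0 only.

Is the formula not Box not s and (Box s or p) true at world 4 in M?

Yes

Recall that Box ψ holds at a world iff ψ holds at every accessible world, and Dia ψ holds iff ψ holds at some accessible world.
At 4: not Box not s is true, Box s or p is true, so not Box not s and (Box s or p) is true.
  At 4: Box not s is false, so not Box not s is true.
    At 4: Box not s requires not s at every successor {0}.
      not s fails at 0, so Box not s is false at 4.
  At 4: Box s is true, p is true, so Box s or p is true.
    At 4: Box s requires s at every successor {0}.
      At 0: s is true.
    So Box s is true at 4.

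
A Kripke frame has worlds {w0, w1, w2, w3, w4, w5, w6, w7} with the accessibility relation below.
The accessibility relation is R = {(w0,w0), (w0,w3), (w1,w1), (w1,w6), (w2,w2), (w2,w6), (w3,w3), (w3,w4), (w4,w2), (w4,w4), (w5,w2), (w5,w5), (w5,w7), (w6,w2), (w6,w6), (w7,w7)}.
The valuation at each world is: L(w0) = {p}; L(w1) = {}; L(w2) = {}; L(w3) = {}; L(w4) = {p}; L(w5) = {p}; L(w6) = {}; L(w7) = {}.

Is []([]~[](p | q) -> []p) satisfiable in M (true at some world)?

Let φ = []([]~[](p | q) -> []p). Evaluate φ at each world:
  w0 (successors {w0, w3}): φ is false.
  w1 (successors {w1, w6}): φ is false.
  w2 (successors {w2, w6}): φ is false.
  w3 (successors {w3, w4}): φ is false.
  w4 (successors {w2, w4}): φ is false.
  w5 (successors {w2, w5, w7}): φ is false.
  w6 (successors {w2, w6}): φ is false.
  w7 (successors {w7}): φ is false.
For instance, at w2:
  At w2: []([]~[](p | q) -> []p) requires []~[](p | q) -> []p at every successor {w2, w6}.
    []~[](p | q) -> []p fails at w2, so []([]~[](p | q) -> []p) is false at w2.
      At w2: []~[](p | q) is true, []p is false, so []~[](p | q) -> []p is false.

No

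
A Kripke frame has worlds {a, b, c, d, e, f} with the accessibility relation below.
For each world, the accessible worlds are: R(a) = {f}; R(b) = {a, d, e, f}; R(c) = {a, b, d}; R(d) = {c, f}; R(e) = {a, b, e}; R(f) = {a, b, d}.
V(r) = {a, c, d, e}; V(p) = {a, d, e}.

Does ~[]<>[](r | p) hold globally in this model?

Let φ = ~[]<>[](r | p). Evaluate φ at each world:
  a (successors {f}): φ is true.
  b (successors {a, d, e, f}): φ is true.
  c (successors {a, b, d}): φ is true.
  d (successors {c, f}): φ is true.
  e (successors {a, b, e}): φ is true.
  f (successors {a, b, d}): φ is true.
For instance, at e:
  At e: []<>[](r | p) is false, so ~[]<>[](r | p) is true.
    At e: []<>[](r | p) requires <>[](r | p) at every successor {a, b, e}.
      <>[](r | p) fails at a, so []<>[](r | p) is false at e.

Yes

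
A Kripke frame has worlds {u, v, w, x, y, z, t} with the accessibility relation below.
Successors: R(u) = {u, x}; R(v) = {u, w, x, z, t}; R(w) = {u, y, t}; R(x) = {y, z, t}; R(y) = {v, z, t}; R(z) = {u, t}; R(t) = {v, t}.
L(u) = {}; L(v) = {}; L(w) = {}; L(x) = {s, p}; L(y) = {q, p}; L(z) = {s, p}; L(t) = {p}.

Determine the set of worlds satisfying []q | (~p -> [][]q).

Let φ = []q | (~p -> [][]q). Evaluate φ at each world:
  u (successors {u, x}): φ is false.
  v (successors {u, w, x, z, t}): φ is false.
  w (successors {u, y, t}): φ is false.
  x (successors {y, z, t}): φ is true.
  y (successors {v, z, t}): φ is true.
  z (successors {u, t}): φ is true.
  t (successors {v, t}): φ is true.
For instance, at u:
  At u: []q is false, ~p -> [][]q is false, so []q | (~p -> [][]q) is false.
    At u: []q requires q at every successor {u, x}.
      q fails at u, so []q is false at u.
    At u: ~p is true, [][]q is false, so ~p -> [][]q is false.
      At u: [][]q requires []q at every successor {u, x}.
        []q fails at u, so [][]q is false at u.
Satisfying worlds: {x, y, z, t}

x, y, z, t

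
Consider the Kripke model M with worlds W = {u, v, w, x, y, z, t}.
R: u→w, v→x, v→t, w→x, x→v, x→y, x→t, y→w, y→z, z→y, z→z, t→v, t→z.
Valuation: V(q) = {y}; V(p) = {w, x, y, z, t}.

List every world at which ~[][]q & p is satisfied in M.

w, x, y, z, t

Let φ = ~[][]q & p. Evaluate φ at each world:
  u (successors {w}): φ is false.
  v (successors {x, t}): φ is false.
  w (successors {x}): φ is true.
  x (successors {v, y, t}): φ is true.
  y (successors {w, z}): φ is true.
  z (successors {y, z}): φ is true.
  t (successors {v, z}): φ is true.
For instance, at u:
  At u: ~[][]q is true, p is false, so ~[][]q & p is false.
    At u: [][]q is false, so ~[][]q is true.
      At u: [][]q requires []q at every successor {w}.
        []q fails at w, so [][]q is false at u.
Satisfying worlds: {w, x, y, z, t}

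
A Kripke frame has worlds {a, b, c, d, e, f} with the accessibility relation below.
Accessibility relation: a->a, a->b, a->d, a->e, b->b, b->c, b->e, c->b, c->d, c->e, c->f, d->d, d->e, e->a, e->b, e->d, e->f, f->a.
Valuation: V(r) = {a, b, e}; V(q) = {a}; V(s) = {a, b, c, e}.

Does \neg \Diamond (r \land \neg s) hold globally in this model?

Yes

Let φ = \neg \Diamond (r \land \neg s). Evaluate φ at each world:
  a (successors {a, b, d, e}): φ is true.
  b (successors {b, c, e}): φ is true.
  c (successors {b, d, e, f}): φ is true.
  d (successors {d, e}): φ is true.
  e (successors {a, b, d, f}): φ is true.
  f (successors {a}): φ is true.
For instance, at a:
  At a: \Diamond (r \land \neg s) is false, so \neg \Diamond (r \land \neg s) is true.
    At a: \Diamond (r \land \neg s) requires r \land \neg s at some successor in {a, b, d, e}.
      At a: r \land \neg s is false.
      At b: r \land \neg s is false.
      At d: r \land \neg s is false.
      At e: r \land \neg s is false.
    So \Diamond (r \land \neg s) is false at a.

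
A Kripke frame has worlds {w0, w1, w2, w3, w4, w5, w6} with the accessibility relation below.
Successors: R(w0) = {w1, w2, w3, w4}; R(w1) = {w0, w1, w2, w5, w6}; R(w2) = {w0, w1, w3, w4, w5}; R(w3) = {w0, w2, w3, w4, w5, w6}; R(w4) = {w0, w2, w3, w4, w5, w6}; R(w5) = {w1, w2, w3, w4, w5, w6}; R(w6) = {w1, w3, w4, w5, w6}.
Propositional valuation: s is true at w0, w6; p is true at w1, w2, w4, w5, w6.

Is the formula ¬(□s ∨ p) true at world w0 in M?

Yes

At w0: □s ∨ p is false, so ¬(□s ∨ p) is true.
  At w0: □s is false, p is false, so □s ∨ p is false.
    At w0: □s requires s at every successor {w1, w2, w3, w4}.
      s fails at w1, so □s is false at w0.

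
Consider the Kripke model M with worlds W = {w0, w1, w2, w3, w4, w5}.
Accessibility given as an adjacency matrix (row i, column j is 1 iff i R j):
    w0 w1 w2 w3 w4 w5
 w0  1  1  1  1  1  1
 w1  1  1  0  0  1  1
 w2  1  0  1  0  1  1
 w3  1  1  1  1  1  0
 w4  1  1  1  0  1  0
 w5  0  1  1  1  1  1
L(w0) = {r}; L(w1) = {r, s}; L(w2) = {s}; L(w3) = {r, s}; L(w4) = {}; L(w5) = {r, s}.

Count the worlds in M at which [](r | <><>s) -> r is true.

Let φ = [](r | <><>s) -> r. Evaluate φ at each world:
  w0 (successors {w0, w1, w2, w3, w4, w5}): φ is true.
  w1 (successors {w0, w1, w4, w5}): φ is true.
  w2 (successors {w0, w2, w4, w5}): φ is false.
  w3 (successors {w0, w1, w2, w3, w4}): φ is true.
  w4 (successors {w0, w1, w2, w4}): φ is false.
  w5 (successors {w1, w2, w3, w4, w5}): φ is true.
For instance, at w0:
  At w0: [](r | <><>s) is true, r is true, so [](r | <><>s) -> r is true.
    At w0: [](r | <><>s) requires r | <><>s at every successor {w0, w1, w2, w3, w4, w5}.
      At w0: r | <><>s is true.
      At w1: r | <><>s is true.
      At w2: r | <><>s is true.
      At w3: r | <><>s is true.
      At w4: r | <><>s is true.
      At w5: r | <><>s is true.
    So [](r | <><>s) is true at w0.
Satisfying worlds: {w0, w1, w3, w5}

4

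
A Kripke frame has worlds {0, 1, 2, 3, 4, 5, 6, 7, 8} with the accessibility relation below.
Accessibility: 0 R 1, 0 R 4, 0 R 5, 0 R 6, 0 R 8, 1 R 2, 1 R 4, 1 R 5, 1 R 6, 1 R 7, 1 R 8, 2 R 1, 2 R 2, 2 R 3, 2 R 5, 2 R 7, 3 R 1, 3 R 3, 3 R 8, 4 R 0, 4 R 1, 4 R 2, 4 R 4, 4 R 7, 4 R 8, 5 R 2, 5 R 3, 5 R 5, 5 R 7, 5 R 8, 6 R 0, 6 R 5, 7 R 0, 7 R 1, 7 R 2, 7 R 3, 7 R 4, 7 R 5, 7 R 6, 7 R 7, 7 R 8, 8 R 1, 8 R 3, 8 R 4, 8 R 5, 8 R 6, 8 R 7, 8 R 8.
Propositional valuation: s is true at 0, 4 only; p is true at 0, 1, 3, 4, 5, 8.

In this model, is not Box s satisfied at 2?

Yes

At 2: Box s is false, so not Box s is true.
  At 2: Box s requires s at every successor {1, 2, 3, 5, 7}.
    s fails at 1, so Box s is false at 2.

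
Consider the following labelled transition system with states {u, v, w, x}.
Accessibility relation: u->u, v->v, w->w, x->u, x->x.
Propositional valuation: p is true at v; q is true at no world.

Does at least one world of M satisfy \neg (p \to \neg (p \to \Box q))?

No

Let φ = \neg (p \to \neg (p \to \Box q)). Evaluate φ at each world:
  u (successors {u}): φ is false.
  v (successors {v}): φ is false.
  w (successors {w}): φ is false.
  x (successors {u, x}): φ is false.
For instance, at u:
  At u: p \to \neg (p \to \Box q) is true, so \neg (p \to \neg (p \to \Box q)) is false.
    At u: p is false, \neg (p \to \Box q) is false, so p \to \neg (p \to \Box q) is true.
      At u: p \to \Box q is true, so \neg (p \to \Box q) is false.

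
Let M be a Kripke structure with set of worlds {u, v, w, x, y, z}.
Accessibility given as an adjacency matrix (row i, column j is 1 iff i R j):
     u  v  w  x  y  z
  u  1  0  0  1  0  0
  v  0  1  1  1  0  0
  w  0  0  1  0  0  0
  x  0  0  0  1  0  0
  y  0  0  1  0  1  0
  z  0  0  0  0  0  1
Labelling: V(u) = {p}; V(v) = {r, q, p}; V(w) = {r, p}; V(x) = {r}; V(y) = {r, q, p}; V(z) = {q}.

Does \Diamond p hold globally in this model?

Let φ = \Diamond p. Evaluate φ at each world:
  u (successors {u, x}): φ is true.
  v (successors {v, w, x}): φ is true.
  w (successors {w}): φ is true.
  x (successors {x}): φ is false.
  y (successors {w, y}): φ is true.
  z (successors {z}): φ is false.
Detail at x (counterexample):
  At x: \Diamond p requires p at some successor in {x}.
    At x: p is false.
  So \Diamond p is false at x.

No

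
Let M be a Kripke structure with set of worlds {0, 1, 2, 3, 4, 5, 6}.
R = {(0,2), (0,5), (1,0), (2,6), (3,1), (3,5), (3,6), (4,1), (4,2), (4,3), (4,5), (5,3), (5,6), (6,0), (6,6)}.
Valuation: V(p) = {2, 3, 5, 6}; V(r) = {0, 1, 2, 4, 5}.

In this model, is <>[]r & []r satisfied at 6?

At 6: <>[]r is true, []r is false, so <>[]r & []r is false.
  At 6: <>[]r requires []r at some successor in {0, 6}.
    []r holds at 0, so <>[]r is true at 6.
      At 0: []r requires r at every successor {2, 5}.
        At 2: r is true.
        At 5: r is true.
      So []r is true at 0.
  At 6: []r requires r at every successor {0, 6}.
    r fails at 6, so []r is false at 6.

No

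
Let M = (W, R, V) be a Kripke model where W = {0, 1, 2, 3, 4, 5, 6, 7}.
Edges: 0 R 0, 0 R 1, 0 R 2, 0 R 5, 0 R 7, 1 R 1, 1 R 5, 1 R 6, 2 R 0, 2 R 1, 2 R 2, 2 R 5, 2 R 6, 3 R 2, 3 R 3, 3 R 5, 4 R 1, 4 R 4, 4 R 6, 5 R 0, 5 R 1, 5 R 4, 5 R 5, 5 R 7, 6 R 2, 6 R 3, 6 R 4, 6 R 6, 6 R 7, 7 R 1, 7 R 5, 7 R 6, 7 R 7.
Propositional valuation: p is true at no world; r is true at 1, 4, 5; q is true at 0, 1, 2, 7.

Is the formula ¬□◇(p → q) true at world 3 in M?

No

Recall that □ψ holds at a world iff ψ holds at every accessible world, and ◇ψ holds iff ψ holds at some accessible world.
At 3: □◇(p → q) is true, so ¬□◇(p → q) is false.
  At 3: □◇(p → q) requires ◇(p → q) at every successor {2, 3, 5}.
      At 2: ◇(p → q) requires p → q at some successor in {0, 1, 2, 5, 6}.
        p → q holds at 0, so ◇(p → q) is true at 2.
      At 3: ◇(p → q) requires p → q at some successor in {2, 3, 5}.
        p → q holds at 2, so ◇(p → q) is true at 3.
      At 5: ◇(p → q) requires p → q at some successor in {0, 1, 4, 5, 7}.
        p → q holds at 0, so ◇(p → q) is true at 5.
  So □◇(p → q) is true at 3.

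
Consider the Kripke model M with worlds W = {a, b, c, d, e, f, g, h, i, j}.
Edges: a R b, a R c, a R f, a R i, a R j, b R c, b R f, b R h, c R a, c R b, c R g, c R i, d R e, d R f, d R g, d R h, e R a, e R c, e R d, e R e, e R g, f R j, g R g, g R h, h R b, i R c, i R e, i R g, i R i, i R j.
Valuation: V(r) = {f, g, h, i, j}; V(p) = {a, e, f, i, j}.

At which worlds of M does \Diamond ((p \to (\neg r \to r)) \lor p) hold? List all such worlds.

Let φ = \Diamond ((p \to (\neg r \to r)) \lor p). Evaluate φ at each world:
  a (successors {b, c, f, i, j}): φ is true.
  b (successors {c, f, h}): φ is true.
  c (successors {a, b, g, i}): φ is true.
  d (successors {e, f, g, h}): φ is true.
  e (successors {a, c, d, e, g}): φ is true.
  f (successors {j}): φ is true.
  g (successors {g, h}): φ is true.
  h (successors {b}): φ is true.
  i (successors {c, e, g, i, j}): φ is true.
  j (successors ∅): φ is false.
For instance, at a:
  At a: \Diamond ((p \to (\neg r \to r)) \lor p) requires (p \to (\neg r \to r)) \lor p at some successor in {b, c, f, i, j}.
    (p \to (\neg r \to r)) \lor p holds at b, so \Diamond ((p \to (\neg r \to r)) \lor p) is true at a.
Satisfying worlds: {a, b, c, d, e, f, g, h, i}

a, b, c, d, e, f, g, h, i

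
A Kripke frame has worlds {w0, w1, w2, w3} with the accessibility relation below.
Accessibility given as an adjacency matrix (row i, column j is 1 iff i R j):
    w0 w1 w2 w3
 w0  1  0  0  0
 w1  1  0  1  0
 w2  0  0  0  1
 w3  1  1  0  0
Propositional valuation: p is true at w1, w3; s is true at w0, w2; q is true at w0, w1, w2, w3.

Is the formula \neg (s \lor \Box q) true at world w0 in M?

No

Recall that \Box ψ holds at a world iff ψ holds at every accessible world, and \Diamond ψ holds iff ψ holds at some accessible world.
At w0: s \lor \Box q is true, so \neg (s \lor \Box q) is false.
  At w0: s is true, \Box q is true, so s \lor \Box q is true.
    At w0: \Box q requires q at every successor {w0}.
      At w0: q is true.
    So \Box q is true at w0.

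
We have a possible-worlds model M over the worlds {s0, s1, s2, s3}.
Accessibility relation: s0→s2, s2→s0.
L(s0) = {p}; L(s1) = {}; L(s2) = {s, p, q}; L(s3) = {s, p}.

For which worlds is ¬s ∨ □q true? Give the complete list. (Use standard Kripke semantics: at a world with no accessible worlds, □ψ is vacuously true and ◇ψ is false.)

s0, s1, s3

Let φ = ¬s ∨ □q. Evaluate φ at each world:
  s0 (successors {s2}): φ is true.
  s1 (successors ∅): φ is true.
  s2 (successors {s0}): φ is false.
  s3 (successors ∅): φ is true.
For instance, at s0:
  At s0: ¬s is true, □q is true, so ¬s ∨ □q is true.
    At s0: □q requires q at every successor {s2}.
      At s2: q is true.
    So □q is true at s0.
Satisfying worlds: {s0, s1, s3}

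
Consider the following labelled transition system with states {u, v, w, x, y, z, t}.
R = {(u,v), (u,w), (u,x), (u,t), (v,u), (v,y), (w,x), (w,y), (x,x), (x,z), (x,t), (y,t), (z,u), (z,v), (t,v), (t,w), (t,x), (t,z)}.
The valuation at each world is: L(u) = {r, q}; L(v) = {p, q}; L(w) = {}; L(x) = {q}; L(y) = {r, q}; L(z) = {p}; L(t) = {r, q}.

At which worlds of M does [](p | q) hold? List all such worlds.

Let φ = [](p | q). Evaluate φ at each world:
  u (successors {v, w, x, t}): φ is false.
  v (successors {u, y}): φ is true.
  w (successors {x, y}): φ is true.
  x (successors {x, z, t}): φ is true.
  y (successors {t}): φ is true.
  z (successors {u, v}): φ is true.
  t (successors {v, w, x, z}): φ is false.
For instance, at z:
  At z: [](p | q) requires p | q at every successor {u, v}.
    At u: p | q is true.
    At v: p | q is true.
  So [](p | q) is true at z.
Satisfying worlds: {v, w, x, y, z}

v, w, x, y, z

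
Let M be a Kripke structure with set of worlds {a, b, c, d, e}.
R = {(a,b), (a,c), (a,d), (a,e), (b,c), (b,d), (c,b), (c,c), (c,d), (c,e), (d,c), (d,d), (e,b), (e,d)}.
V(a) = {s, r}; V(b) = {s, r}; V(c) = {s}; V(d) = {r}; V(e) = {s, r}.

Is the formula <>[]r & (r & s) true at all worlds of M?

No

Let φ = <>[]r & (r & s). Evaluate φ at each world:
  a (successors {b, c, d, e}): φ is true.
  b (successors {c, d}): φ is false.
  c (successors {b, c, d, e}): φ is false.
  d (successors {c, d}): φ is false.
  e (successors {b, d}): φ is false.
Detail at b (counterexample):
  At b: <>[]r is false, r & s is true, so <>[]r & (r & s) is false.
    At b: <>[]r requires []r at some successor in {c, d}.
      At c: []r is false.
      At d: []r is false.
    So <>[]r is false at b.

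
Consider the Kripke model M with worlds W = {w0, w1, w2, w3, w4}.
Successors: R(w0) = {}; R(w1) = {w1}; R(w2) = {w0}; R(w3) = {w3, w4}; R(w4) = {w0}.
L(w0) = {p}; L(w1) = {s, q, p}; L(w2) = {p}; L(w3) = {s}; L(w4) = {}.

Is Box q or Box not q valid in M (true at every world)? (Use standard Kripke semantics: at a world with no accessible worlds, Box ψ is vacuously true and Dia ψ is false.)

Let φ = Box q or Box not q. Evaluate φ at each world:
  w0 (successors ∅): φ is true.
  w1 (successors {w1}): φ is true.
  w2 (successors {w0}): φ is true.
  w3 (successors {w3, w4}): φ is true.
  w4 (successors {w0}): φ is true.
For instance, at w1:
  At w1: Box q is true, Box not q is false, so Box q or Box not q is true.
    At w1: Box q requires q at every successor {w1}.
      At w1: q is true.
    So Box q is true at w1.
    At w1: Box not q requires not q at every successor {w1}.
      not q fails at w1, so Box not q is false at w1.

Yes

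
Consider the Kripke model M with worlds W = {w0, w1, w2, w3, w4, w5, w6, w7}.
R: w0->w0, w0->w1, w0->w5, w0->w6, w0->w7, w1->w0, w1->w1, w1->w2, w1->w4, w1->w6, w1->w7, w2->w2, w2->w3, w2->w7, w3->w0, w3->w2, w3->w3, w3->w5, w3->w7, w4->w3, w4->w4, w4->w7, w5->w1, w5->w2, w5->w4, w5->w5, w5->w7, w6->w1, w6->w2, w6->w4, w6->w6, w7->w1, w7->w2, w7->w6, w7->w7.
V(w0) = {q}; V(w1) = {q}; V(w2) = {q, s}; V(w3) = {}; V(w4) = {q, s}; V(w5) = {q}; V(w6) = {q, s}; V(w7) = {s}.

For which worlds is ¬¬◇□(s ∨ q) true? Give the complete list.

Let φ = ¬¬◇□(s ∨ q). Evaluate φ at each world:
  w0 (successors {w0, w1, w5, w6, w7}): φ is true.
  w1 (successors {w0, w1, w2, w4, w6, w7}): φ is true.
  w2 (successors {w2, w3, w7}): φ is true.
  w3 (successors {w0, w2, w3, w5, w7}): φ is true.
  w4 (successors {w3, w4, w7}): φ is true.
  w5 (successors {w1, w2, w4, w5, w7}): φ is true.
  w6 (successors {w1, w2, w4, w6}): φ is true.
  w7 (successors {w1, w2, w6, w7}): φ is true.
For instance, at w6:
  At w6: ¬◇□(s ∨ q) is false, so ¬¬◇□(s ∨ q) is true.
    At w6: ◇□(s ∨ q) is true, so ¬◇□(s ∨ q) is false.
      At w6: ◇□(s ∨ q) requires □(s ∨ q) at some successor in {w1, w2, w4, w6}.
        □(s ∨ q) holds at w1, so ◇□(s ∨ q) is true at w6.
Satisfying worlds: {w0, w1, w2, w3, w4, w5, w6, w7}

w0, w1, w2, w3, w4, w5, w6, w7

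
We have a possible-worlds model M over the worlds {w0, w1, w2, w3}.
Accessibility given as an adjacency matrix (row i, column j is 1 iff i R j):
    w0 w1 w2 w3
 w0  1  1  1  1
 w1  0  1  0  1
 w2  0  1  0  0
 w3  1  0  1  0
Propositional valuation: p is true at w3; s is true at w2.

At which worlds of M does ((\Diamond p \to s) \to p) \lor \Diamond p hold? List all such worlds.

w0, w1, w3

Recall that \Diamond ψ holds at a world iff ψ holds at some accessible world.
Let φ = ((\Diamond p \to s) \to p) \lor \Diamond p. Evaluate φ at each world:
  w0 (successors {w0, w1, w2, w3}): φ is true.
  w1 (successors {w1, w3}): φ is true.
  w2 (successors {w1}): φ is false.
  w3 (successors {w0, w2}): φ is true.
For instance, at w2:
  At w2: (\Diamond p \to s) \to p is false, \Diamond p is false, so ((\Diamond p \to s) \to p) \lor \Diamond p is false.
    At w2: \Diamond p \to s is true, p is false, so (\Diamond p \to s) \to p is false.
      At w2: \Diamond p is false, s is true, so \Diamond p \to s is true.
    At w2: \Diamond p requires p at some successor in {w1}.
      At w1: p is false.
    So \Diamond p is false at w2.
Satisfying worlds: {w0, w1, w3}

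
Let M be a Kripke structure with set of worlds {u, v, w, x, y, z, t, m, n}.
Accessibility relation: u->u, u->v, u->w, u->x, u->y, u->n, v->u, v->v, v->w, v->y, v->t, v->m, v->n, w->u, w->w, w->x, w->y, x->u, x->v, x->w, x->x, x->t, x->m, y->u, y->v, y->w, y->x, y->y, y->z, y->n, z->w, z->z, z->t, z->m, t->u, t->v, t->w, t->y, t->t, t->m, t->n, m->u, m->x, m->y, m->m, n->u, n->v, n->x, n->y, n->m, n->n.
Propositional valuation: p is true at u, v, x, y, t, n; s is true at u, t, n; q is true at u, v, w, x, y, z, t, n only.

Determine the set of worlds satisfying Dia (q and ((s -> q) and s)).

u, v, w, x, y, z, t, m, n

Let φ = Dia (q and ((s -> q) and s)). Evaluate φ at each world:
  u (successors {u, v, w, x, y, n}): φ is true.
  v (successors {u, v, w, y, t, m, n}): φ is true.
  w (successors {u, w, x, y}): φ is true.
  x (successors {u, v, w, x, t, m}): φ is true.
  y (successors {u, v, w, x, y, z, n}): φ is true.
  z (successors {w, z, t, m}): φ is true.
  t (successors {u, v, w, y, t, m, n}): φ is true.
  m (successors {u, x, y, m}): φ is true.
  n (successors {u, v, x, y, m, n}): φ is true.
For instance, at u:
  At u: Dia (q and ((s -> q) and s)) requires q and ((s -> q) and s) at some successor in {u, v, w, x, y, n}.
    q and ((s -> q) and s) holds at u, so Dia (q and ((s -> q) and s)) is true at u.
Satisfying worlds: {u, v, w, x, y, z, t, m, n}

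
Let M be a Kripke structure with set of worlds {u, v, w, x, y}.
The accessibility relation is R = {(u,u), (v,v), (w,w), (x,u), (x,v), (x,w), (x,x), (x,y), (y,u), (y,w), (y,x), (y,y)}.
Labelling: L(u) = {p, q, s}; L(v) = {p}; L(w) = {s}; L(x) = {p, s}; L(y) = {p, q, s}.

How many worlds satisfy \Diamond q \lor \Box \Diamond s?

4

Recall that \Box ψ holds at a world iff ψ holds at every accessible world, and \Diamond ψ holds iff ψ holds at some accessible world.
Let φ = \Diamond q \lor \Box \Diamond s. Evaluate φ at each world:
  u (successors {u}): φ is true.
  v (successors {v}): φ is false.
  w (successors {w}): φ is true.
  x (successors {u, v, w, x, y}): φ is true.
  y (successors {u, w, x, y}): φ is true.
For instance, at v:
  At v: \Diamond q is false, \Box \Diamond s is false, so \Diamond q \lor \Box \Diamond s is false.
    At v: \Diamond q requires q at some successor in {v}.
      At v: q is false.
    So \Diamond q is false at v.
    At v: \Box \Diamond s requires \Diamond s at every successor {v}.
      \Diamond s fails at v, so \Box \Diamond s is false at v.
Satisfying worlds: {u, w, x, y}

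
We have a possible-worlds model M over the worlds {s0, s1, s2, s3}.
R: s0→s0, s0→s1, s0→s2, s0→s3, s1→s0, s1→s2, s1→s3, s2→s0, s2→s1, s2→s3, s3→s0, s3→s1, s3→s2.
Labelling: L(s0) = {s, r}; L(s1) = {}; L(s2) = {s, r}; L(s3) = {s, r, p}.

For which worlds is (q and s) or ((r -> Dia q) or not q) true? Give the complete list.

s0, s1, s2, s3

Recall that Dia ψ holds at a world iff ψ holds at some accessible world.
Let φ = (q and s) or ((r -> Dia q) or not q). Evaluate φ at each world:
  s0 (successors {s0, s1, s2, s3}): φ is true.
  s1 (successors {s0, s2, s3}): φ is true.
  s2 (successors {s0, s1, s3}): φ is true.
  s3 (successors {s0, s1, s2}): φ is true.
For instance, at s3:
  At s3: q and s is false, (r -> Dia q) or not q is true, so (q and s) or ((r -> Dia q) or not q) is true.
    At s3: r -> Dia q is false, not q is true, so (r -> Dia q) or not q is true.
      At s3: r is true, Dia q is false, so r -> Dia q is false.
Satisfying worlds: {s0, s1, s2, s3}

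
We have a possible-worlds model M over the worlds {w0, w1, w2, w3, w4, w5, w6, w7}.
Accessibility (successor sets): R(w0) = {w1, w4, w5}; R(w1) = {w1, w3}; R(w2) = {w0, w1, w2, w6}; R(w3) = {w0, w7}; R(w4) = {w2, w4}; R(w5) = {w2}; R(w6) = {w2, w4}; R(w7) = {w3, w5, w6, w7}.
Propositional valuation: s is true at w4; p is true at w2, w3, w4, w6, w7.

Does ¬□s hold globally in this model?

Yes

Let φ = ¬□s. Evaluate φ at each world:
  w0 (successors {w1, w4, w5}): φ is true.
  w1 (successors {w1, w3}): φ is true.
  w2 (successors {w0, w1, w2, w6}): φ is true.
  w3 (successors {w0, w7}): φ is true.
  w4 (successors {w2, w4}): φ is true.
  w5 (successors {w2}): φ is true.
  w6 (successors {w2, w4}): φ is true.
  w7 (successors {w3, w5, w6, w7}): φ is true.
For instance, at w1:
  At w1: □s is false, so ¬□s is true.
    At w1: □s requires s at every successor {w1, w3}.
      s fails at w1, so □s is false at w1.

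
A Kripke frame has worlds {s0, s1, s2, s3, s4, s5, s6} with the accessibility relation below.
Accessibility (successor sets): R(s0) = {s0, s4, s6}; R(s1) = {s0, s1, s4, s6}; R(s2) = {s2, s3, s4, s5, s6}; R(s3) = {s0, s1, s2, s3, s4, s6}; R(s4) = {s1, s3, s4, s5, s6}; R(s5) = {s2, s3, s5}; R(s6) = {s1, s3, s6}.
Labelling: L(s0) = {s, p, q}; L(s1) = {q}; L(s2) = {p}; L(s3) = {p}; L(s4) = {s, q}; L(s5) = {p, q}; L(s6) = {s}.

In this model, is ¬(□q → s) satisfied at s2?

At s2: □q → s is true, so ¬(□q → s) is false.
  At s2: □q is false, s is false, so □q → s is true.
    At s2: □q requires q at every successor {s2, s3, s4, s5, s6}.
      q fails at s2, so □q is false at s2.

No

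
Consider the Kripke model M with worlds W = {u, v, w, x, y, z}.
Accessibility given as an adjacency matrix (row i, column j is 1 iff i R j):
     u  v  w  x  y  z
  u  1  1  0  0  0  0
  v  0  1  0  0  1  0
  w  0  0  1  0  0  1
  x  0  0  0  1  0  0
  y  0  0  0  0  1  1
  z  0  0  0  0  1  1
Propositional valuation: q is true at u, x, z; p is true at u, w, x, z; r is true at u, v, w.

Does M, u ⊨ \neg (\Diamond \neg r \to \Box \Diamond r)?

No

Recall that \Box ψ holds at a world iff ψ holds at every accessible world, and \Diamond ψ holds iff ψ holds at some accessible world.
At u: \Diamond \neg r \to \Box \Diamond r is true, so \neg (\Diamond \neg r \to \Box \Diamond r) is false.
  At u: \Diamond \neg r is false, \Box \Diamond r is true, so \Diamond \neg r \to \Box \Diamond r is true.
    At u: \Diamond \neg r requires \neg r at some successor in {u, v}.
      At u: \neg r is false.
      At v: \neg r is false.
    So \Diamond \neg r is false at u.
    At u: \Box \Diamond r requires \Diamond r at every successor {u, v}.
      At u: \Diamond r is true.
      At v: \Diamond r is true.
    So \Box \Diamond r is true at u.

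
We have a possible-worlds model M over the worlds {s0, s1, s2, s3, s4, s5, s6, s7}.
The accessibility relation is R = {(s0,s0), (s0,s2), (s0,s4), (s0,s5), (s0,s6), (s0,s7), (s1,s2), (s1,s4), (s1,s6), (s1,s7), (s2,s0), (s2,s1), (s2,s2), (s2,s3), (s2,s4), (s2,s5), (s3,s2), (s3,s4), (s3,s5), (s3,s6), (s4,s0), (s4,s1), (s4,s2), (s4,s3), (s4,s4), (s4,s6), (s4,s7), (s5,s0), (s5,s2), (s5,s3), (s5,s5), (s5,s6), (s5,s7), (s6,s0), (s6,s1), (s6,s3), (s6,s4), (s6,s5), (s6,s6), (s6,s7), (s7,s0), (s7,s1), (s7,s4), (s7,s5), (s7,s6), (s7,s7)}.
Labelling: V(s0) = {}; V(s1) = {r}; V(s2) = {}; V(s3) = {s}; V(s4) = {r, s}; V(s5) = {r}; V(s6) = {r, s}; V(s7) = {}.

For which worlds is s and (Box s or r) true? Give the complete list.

Let φ = s and (Box s or r). Evaluate φ at each world:
  s0 (successors {s0, s2, s4, s5, s6, s7}): φ is false.
  s1 (successors {s2, s4, s6, s7}): φ is false.
  s2 (successors {s0, s1, s2, s3, s4, s5}): φ is false.
  s3 (successors {s2, s4, s5, s6}): φ is false.
  s4 (successors {s0, s1, s2, s3, s4, s6, s7}): φ is true.
  s5 (successors {s0, s2, s3, s5, s6, s7}): φ is false.
  s6 (successors {s0, s1, s3, s4, s5, s6, s7}): φ is true.
  s7 (successors {s0, s1, s4, s5, s6, s7}): φ is false.
For instance, at s4:
  At s4: s is true, Box s or r is true, so s and (Box s or r) is true.
    At s4: Box s is false, r is true, so Box s or r is true.
      At s4: Box s requires s at every successor {s0, s1, s2, s3, s4, s6, s7}.
        s fails at s0, so Box s is false at s4.
Satisfying worlds: {s4, s6}

s4, s6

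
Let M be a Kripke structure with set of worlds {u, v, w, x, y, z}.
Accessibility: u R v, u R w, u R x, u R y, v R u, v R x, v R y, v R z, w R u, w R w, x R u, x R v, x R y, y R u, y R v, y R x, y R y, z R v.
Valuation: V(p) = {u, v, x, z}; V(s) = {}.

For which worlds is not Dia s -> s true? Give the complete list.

Let φ = not Dia s -> s. Evaluate φ at each world:
  u (successors {v, w, x, y}): φ is false.
  v (successors {u, x, y, z}): φ is false.
  w (successors {u, w}): φ is false.
  x (successors {u, v, y}): φ is false.
  y (successors {u, v, x, y}): φ is false.
  z (successors {v}): φ is false.
For instance, at w:
  At w: not Dia s is true, s is false, so not Dia s -> s is false.
    At w: Dia s is false, so not Dia s is true.
      At w: Dia s requires s at some successor in {u, w}.
        At u: s is false.
        At w: s is false.
      So Dia s is false at w.
Satisfying worlds: none.

none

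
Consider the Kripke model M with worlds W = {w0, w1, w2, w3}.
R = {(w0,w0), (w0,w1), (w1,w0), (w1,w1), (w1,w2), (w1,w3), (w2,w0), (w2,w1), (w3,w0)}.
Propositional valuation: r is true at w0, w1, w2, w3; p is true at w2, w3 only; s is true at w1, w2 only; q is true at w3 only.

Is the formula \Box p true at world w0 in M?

At w0: \Box p requires p at every successor {w0, w1}.
  p fails at w0, so \Box p is false at w0.

No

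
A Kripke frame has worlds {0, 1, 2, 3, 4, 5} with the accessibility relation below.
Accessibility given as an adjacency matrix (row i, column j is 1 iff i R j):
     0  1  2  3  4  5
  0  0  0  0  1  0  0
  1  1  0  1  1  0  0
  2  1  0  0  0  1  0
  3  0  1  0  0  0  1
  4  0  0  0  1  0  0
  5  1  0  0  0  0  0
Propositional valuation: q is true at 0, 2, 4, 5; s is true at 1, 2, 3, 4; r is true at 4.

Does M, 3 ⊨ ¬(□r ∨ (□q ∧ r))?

Yes

At 3: □r ∨ (□q ∧ r) is false, so ¬(□r ∨ (□q ∧ r)) is true.
  At 3: □r is false, □q ∧ r is false, so □r ∨ (□q ∧ r) is false.
    At 3: □r requires r at every successor {1, 5}.
      r fails at 1, so □r is false at 3.
    At 3: □q is false, r is false, so □q ∧ r is false.
      At 3: □q requires q at every successor {1, 5}.
        q fails at 1, so □q is false at 3.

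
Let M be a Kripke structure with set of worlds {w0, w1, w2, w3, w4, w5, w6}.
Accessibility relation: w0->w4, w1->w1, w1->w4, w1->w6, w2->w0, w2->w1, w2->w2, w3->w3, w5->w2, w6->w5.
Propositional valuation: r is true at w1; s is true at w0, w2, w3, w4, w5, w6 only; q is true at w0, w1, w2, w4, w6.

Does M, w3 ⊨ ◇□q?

At w3: ◇□q requires □q at some successor in {w3}.
  At w3: □q is false.
So ◇□q is false at w3.

No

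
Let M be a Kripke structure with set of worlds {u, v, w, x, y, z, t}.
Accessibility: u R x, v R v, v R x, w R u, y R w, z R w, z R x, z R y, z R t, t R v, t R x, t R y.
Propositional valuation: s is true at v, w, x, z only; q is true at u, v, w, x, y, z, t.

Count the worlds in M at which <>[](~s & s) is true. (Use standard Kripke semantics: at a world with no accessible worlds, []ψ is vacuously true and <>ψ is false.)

Recall that []ψ holds at a world iff ψ holds at every accessible world, and <>ψ holds iff ψ holds at some accessible world.
Let φ = <>[](~s & s). Evaluate φ at each world:
  u (successors {x}): φ is true.
  v (successors {v, x}): φ is true.
  w (successors {u}): φ is false.
  x (successors ∅): φ is false.
  y (successors {w}): φ is false.
  z (successors {w, x, y, t}): φ is true.
  t (successors {v, x, y}): φ is true.
For instance, at v:
  At v: <>[](~s & s) requires [](~s & s) at some successor in {v, x}.
    [](~s & s) holds at x, so <>[](~s & s) is true at v.
      At x: no accessible worlds, so [](~s & s) holds vacuously.
Satisfying worlds: {u, v, z, t}

4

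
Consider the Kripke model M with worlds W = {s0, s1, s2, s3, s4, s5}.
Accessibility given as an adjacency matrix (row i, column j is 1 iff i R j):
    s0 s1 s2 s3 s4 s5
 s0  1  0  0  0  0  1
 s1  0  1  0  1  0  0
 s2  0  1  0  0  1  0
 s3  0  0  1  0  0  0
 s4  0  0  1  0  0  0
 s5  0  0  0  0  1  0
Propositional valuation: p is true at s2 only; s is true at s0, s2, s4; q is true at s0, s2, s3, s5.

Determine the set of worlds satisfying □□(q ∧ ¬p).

Let φ = □□(q ∧ ¬p). Evaluate φ at each world:
  s0 (successors {s0, s5}): φ is false.
  s1 (successors {s1, s3}): φ is false.
  s2 (successors {s1, s4}): φ is false.
  s3 (successors {s2}): φ is false.
  s4 (successors {s2}): φ is false.
  s5 (successors {s4}): φ is false.
For instance, at s1:
  At s1: □□(q ∧ ¬p) requires □(q ∧ ¬p) at every successor {s1, s3}.
    □(q ∧ ¬p) fails at s1, so □□(q ∧ ¬p) is false at s1.
      At s1: □(q ∧ ¬p) requires q ∧ ¬p at every successor {s1, s3}.
        q ∧ ¬p fails at s1, so □(q ∧ ¬p) is false at s1.
Satisfying worlds: none.

none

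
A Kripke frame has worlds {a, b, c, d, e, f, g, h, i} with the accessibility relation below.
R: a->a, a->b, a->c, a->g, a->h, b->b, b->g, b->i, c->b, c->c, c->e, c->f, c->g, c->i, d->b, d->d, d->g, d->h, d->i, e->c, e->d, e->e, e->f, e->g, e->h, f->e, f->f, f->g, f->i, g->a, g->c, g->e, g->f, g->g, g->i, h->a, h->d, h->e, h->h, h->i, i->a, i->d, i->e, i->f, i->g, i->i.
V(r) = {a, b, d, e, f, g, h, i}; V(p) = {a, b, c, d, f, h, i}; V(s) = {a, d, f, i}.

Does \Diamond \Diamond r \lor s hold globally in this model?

Yes

Recall that \Diamond ψ holds at a world iff ψ holds at some accessible world.
Let φ = \Diamond \Diamond r \lor s. Evaluate φ at each world:
  a (successors {a, b, c, g, h}): φ is true.
  b (successors {b, g, i}): φ is true.
  c (successors {b, c, e, f, g, i}): φ is true.
  d (successors {b, d, g, h, i}): φ is true.
  e (successors {c, d, e, f, g, h}): φ is true.
  f (successors {e, f, g, i}): φ is true.
  g (successors {a, c, e, f, g, i}): φ is true.
  h (successors {a, d, e, h, i}): φ is true.
  i (successors {a, d, e, f, g, i}): φ is true.
For instance, at b:
  At b: \Diamond \Diamond r is true, s is false, so \Diamond \Diamond r \lor s is true.
    At b: \Diamond \Diamond r requires \Diamond r at some successor in {b, g, i}.
      \Diamond r holds at b, so \Diamond \Diamond r is true at b.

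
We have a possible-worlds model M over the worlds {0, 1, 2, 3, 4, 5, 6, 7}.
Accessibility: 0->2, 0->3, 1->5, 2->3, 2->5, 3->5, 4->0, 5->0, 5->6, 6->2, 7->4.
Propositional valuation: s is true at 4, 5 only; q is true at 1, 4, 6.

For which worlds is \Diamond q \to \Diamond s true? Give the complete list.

Let φ = \Diamond q \to \Diamond s. Evaluate φ at each world:
  0 (successors {2, 3}): φ is true.
  1 (successors {5}): φ is true.
  2 (successors {3, 5}): φ is true.
  3 (successors {5}): φ is true.
  4 (successors {0}): φ is true.
  5 (successors {0, 6}): φ is false.
  6 (successors {2}): φ is true.
  7 (successors {4}): φ is true.
For instance, at 0:
  At 0: \Diamond q is false, \Diamond s is false, so \Diamond q \to \Diamond s is true.
    At 0: \Diamond q requires q at some successor in {2, 3}.
      At 2: q is false.
      At 3: q is false.
    So \Diamond q is false at 0.
    At 0: \Diamond s requires s at some successor in {2, 3}.
      At 2: s is false.
      At 3: s is false.
    So \Diamond s is false at 0.
Satisfying worlds: {0, 1, 2, 3, 4, 6, 7}

0, 1, 2, 3, 4, 6, 7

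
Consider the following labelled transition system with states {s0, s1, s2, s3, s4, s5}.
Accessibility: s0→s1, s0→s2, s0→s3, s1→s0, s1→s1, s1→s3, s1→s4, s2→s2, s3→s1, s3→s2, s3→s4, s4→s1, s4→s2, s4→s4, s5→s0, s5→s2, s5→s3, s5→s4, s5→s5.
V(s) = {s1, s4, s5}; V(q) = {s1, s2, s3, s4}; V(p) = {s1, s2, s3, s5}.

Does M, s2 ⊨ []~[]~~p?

At s2: []~[]~~p requires ~[]~~p at every successor {s2}.
  ~[]~~p fails at s2, so []~[]~~p is false at s2.
    At s2: []~~p is true, so ~[]~~p is false.
      At s2: []~~p requires ~~p at every successor {s2}.
        At s2: ~~p is true.
      So []~~p is true at s2.

No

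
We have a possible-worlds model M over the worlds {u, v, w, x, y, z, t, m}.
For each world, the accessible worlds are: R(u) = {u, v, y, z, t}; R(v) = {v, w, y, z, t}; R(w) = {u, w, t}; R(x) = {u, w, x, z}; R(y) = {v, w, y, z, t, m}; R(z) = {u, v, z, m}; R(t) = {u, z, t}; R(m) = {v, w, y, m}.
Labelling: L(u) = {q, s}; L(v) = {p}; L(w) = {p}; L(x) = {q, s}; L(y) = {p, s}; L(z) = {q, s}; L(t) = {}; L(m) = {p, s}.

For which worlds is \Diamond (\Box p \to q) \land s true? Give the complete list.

u, x, y, z, m

Recall that \Box ψ holds at a world iff ψ holds at every accessible world, and \Diamond ψ holds iff ψ holds at some accessible world.
Let φ = \Diamond (\Box p \to q) \land s. Evaluate φ at each world:
  u (successors {u, v, y, z, t}): φ is true.
  v (successors {v, w, y, z, t}): φ is false.
  w (successors {u, w, t}): φ is false.
  x (successors {u, w, x, z}): φ is true.
  y (successors {v, w, y, z, t, m}): φ is true.
  z (successors {u, v, z, m}): φ is true.
  t (successors {u, z, t}): φ is false.
  m (successors {v, w, y, m}): φ is true.
For instance, at v:
  At v: \Diamond (\Box p \to q) is true, s is false, so \Diamond (\Box p \to q) \land s is false.
    At v: \Diamond (\Box p \to q) requires \Box p \to q at some successor in {v, w, y, z, t}.
      \Box p \to q holds at v, so \Diamond (\Box p \to q) is true at v.
Satisfying worlds: {u, x, y, z, m}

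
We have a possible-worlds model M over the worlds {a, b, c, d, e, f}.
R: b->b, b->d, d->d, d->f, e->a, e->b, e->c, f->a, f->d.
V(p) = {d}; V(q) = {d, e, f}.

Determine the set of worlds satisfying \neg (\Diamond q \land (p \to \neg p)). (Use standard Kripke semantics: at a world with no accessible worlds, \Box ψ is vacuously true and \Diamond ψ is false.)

a, c, d, e

Let φ = \neg (\Diamond q \land (p \to \neg p)). Evaluate φ at each world:
  a (successors ∅): φ is true.
  b (successors {b, d}): φ is false.
  c (successors ∅): φ is true.
  d (successors {d, f}): φ is true.
  e (successors {a, b, c}): φ is true.
  f (successors {a, d}): φ is false.
For instance, at e:
  At e: \Diamond q \land (p \to \neg p) is false, so \neg (\Diamond q \land (p \to \neg p)) is true.
    At e: \Diamond q is false, p \to \neg p is true, so \Diamond q \land (p \to \neg p) is false.
      At e: \Diamond q requires q at some successor in {a, b, c}.
        At a: q is false.
        At b: q is false.
        At c: q is false.
      So \Diamond q is false at e.
Satisfying worlds: {a, c, d, e}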